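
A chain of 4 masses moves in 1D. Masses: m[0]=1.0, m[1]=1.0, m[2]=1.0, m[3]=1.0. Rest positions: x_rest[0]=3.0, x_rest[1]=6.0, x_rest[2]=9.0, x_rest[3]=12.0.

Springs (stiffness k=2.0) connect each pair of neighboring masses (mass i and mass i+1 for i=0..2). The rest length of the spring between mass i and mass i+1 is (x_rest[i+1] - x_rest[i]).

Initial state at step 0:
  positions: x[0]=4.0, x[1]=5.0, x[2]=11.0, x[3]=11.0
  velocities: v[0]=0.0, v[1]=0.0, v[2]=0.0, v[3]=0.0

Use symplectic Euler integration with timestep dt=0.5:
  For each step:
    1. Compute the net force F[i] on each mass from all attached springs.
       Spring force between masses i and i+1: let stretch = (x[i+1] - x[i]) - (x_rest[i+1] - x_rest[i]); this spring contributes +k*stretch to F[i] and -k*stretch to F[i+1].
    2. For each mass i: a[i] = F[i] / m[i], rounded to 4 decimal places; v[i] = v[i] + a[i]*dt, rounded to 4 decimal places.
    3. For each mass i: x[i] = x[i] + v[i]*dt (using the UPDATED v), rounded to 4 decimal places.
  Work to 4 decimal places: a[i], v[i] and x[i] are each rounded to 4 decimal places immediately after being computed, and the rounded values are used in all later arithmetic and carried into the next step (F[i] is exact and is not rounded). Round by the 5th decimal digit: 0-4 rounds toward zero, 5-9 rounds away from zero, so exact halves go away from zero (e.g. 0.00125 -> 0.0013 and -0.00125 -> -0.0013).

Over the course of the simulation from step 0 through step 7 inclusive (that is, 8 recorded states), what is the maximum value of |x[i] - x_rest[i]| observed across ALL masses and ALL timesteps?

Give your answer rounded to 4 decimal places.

Step 0: x=[4.0000 5.0000 11.0000 11.0000] v=[0.0000 0.0000 0.0000 0.0000]
Step 1: x=[3.0000 7.5000 8.0000 12.5000] v=[-2.0000 5.0000 -6.0000 3.0000]
Step 2: x=[2.7500 8.0000 7.0000 13.2500] v=[-0.5000 1.0000 -2.0000 1.5000]
Step 3: x=[3.6250 5.3750 9.6250 12.3750] v=[1.7500 -5.2500 5.2500 -1.7500]
Step 4: x=[3.8750 4.0000 11.5000 11.6250] v=[0.5000 -2.7500 3.7500 -1.5000]
Step 5: x=[2.6875 6.3125 9.6875 12.3125] v=[-2.3750 4.6250 -3.6250 1.3750]
Step 6: x=[1.8125 8.5000 7.5000 13.1875] v=[-1.7500 4.3750 -4.3750 1.7500]
Step 7: x=[2.7813 6.8438 8.6563 12.7188] v=[1.9375 -3.3125 2.3125 -0.9375]
Max displacement = 2.5000

Answer: 2.5000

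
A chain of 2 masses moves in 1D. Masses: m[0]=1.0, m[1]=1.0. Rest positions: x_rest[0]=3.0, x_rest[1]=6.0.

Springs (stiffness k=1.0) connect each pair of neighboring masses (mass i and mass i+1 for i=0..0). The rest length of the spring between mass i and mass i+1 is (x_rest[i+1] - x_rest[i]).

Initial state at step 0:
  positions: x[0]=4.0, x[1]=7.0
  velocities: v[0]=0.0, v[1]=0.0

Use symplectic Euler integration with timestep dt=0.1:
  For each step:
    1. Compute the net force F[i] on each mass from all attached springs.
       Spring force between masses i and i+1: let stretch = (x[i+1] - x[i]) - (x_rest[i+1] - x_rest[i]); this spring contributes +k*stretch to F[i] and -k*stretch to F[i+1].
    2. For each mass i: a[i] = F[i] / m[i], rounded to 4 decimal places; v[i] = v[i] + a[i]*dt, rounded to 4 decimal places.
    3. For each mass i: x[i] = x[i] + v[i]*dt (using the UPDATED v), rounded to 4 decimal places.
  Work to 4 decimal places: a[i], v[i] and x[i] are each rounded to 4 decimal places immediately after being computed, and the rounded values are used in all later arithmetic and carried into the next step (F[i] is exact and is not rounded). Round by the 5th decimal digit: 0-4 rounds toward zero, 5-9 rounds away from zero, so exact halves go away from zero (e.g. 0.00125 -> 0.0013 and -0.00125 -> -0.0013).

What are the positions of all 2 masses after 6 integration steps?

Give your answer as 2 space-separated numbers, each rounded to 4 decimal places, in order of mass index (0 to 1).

Answer: 4.0000 7.0000

Derivation:
Step 0: x=[4.0000 7.0000] v=[0.0000 0.0000]
Step 1: x=[4.0000 7.0000] v=[0.0000 0.0000]
Step 2: x=[4.0000 7.0000] v=[0.0000 0.0000]
Step 3: x=[4.0000 7.0000] v=[0.0000 0.0000]
Step 4: x=[4.0000 7.0000] v=[0.0000 0.0000]
Step 5: x=[4.0000 7.0000] v=[0.0000 0.0000]
Step 6: x=[4.0000 7.0000] v=[0.0000 0.0000]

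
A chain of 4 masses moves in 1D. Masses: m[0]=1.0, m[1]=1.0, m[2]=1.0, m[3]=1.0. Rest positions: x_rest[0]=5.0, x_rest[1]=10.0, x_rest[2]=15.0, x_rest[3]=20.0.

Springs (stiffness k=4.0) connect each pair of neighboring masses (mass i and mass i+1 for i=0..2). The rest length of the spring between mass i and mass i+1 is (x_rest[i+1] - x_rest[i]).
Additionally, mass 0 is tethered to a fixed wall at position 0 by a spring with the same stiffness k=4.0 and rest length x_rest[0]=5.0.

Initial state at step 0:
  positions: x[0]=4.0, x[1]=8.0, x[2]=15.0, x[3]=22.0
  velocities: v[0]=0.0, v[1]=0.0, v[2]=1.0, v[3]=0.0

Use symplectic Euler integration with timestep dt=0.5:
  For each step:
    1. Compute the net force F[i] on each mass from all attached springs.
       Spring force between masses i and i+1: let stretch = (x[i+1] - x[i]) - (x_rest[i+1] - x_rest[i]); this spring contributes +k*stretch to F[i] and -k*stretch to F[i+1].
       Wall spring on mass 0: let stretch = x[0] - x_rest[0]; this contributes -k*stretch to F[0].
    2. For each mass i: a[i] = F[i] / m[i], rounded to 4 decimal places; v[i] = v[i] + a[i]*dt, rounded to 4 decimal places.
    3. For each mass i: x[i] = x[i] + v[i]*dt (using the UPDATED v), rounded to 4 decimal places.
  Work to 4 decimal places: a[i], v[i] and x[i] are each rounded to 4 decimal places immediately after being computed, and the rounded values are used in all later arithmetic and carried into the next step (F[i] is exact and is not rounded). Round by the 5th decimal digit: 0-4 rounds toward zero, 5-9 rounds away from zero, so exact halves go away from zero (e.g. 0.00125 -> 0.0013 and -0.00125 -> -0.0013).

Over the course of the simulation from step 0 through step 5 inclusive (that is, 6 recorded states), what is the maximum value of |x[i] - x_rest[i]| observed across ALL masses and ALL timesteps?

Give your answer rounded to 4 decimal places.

Step 0: x=[4.0000 8.0000 15.0000 22.0000] v=[0.0000 0.0000 1.0000 0.0000]
Step 1: x=[4.0000 11.0000 15.5000 20.0000] v=[0.0000 6.0000 1.0000 -4.0000]
Step 2: x=[7.0000 11.5000 16.0000 18.5000] v=[6.0000 1.0000 1.0000 -3.0000]
Step 3: x=[7.5000 12.0000 14.5000 19.5000] v=[1.0000 1.0000 -3.0000 2.0000]
Step 4: x=[5.0000 10.5000 15.5000 20.5000] v=[-5.0000 -3.0000 2.0000 2.0000]
Step 5: x=[3.0000 8.5000 16.5000 21.5000] v=[-4.0000 -4.0000 2.0000 2.0000]
Max displacement = 2.5000

Answer: 2.5000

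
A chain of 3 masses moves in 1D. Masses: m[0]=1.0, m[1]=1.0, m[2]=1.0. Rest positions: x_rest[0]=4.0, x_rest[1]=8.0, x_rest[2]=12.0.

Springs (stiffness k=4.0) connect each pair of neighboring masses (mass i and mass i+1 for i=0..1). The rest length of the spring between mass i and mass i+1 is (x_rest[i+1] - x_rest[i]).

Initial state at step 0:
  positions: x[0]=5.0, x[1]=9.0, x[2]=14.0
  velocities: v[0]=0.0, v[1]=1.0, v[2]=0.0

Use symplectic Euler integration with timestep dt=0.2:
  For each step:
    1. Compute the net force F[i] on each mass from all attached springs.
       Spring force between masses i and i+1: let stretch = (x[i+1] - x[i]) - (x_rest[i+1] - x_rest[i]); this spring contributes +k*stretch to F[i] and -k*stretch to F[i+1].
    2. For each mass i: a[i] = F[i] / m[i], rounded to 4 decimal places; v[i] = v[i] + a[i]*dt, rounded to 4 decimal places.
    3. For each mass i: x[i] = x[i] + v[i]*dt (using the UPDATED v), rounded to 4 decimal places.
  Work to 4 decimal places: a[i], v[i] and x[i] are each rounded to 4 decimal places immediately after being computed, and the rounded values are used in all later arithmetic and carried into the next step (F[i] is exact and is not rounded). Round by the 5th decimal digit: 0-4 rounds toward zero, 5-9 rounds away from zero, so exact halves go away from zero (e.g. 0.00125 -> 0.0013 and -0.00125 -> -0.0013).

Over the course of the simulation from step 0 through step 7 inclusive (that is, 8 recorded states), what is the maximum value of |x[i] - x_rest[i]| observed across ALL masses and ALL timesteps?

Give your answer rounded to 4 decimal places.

Answer: 2.5056

Derivation:
Step 0: x=[5.0000 9.0000 14.0000] v=[0.0000 1.0000 0.0000]
Step 1: x=[5.0000 9.3600 13.8400] v=[0.0000 1.8000 -0.8000]
Step 2: x=[5.0576 9.7392 13.6032] v=[0.2880 1.8960 -1.1840]
Step 3: x=[5.2243 9.9876 13.3882] v=[0.8333 1.2419 -1.0752]
Step 4: x=[5.5131 10.0179 13.2691] v=[1.4439 0.1517 -0.5957]
Step 5: x=[5.8826 9.8477 13.2698] v=[1.8477 -0.8512 0.0033]
Step 6: x=[6.2466 9.5906 13.3629] v=[1.8198 -1.2856 0.4656]
Step 7: x=[6.5056 9.4020 13.4925] v=[1.2950 -0.9430 0.6478]
Max displacement = 2.5056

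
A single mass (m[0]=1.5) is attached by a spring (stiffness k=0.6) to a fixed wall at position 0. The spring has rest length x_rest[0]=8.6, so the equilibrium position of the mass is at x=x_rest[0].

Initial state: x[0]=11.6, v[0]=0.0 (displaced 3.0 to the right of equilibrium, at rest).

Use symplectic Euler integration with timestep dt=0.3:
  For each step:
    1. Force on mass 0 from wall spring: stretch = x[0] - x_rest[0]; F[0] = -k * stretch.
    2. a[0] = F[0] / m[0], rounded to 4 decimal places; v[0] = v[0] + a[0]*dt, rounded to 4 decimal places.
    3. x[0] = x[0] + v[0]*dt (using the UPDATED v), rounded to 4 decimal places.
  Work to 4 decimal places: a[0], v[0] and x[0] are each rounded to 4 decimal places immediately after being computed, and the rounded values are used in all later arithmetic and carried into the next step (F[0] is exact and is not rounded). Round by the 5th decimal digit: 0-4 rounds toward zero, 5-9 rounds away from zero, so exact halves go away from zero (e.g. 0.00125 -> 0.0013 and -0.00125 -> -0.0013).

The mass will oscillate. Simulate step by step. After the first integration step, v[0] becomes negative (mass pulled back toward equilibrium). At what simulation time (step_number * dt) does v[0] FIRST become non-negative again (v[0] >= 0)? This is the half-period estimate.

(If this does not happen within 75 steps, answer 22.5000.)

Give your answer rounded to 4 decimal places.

Answer: 5.1000

Derivation:
Step 0: x=[11.6000] v=[0.0000]
Step 1: x=[11.4920] v=[-0.3600]
Step 2: x=[11.2799] v=[-0.7070]
Step 3: x=[10.9713] v=[-1.0286]
Step 4: x=[10.5773] v=[-1.3132]
Step 5: x=[10.1122] v=[-1.5505]
Step 6: x=[9.5926] v=[-1.7320]
Step 7: x=[9.0373] v=[-1.8511]
Step 8: x=[8.4662] v=[-1.9036]
Step 9: x=[7.8999] v=[-1.8876]
Step 10: x=[7.3588] v=[-1.8036]
Step 11: x=[6.8624] v=[-1.6547]
Step 12: x=[6.4285] v=[-1.4462]
Step 13: x=[6.0728] v=[-1.1856]
Step 14: x=[5.8081] v=[-0.8823]
Step 15: x=[5.6439] v=[-0.5473]
Step 16: x=[5.5861] v=[-0.1926]
Step 17: x=[5.6368] v=[0.1691]
First v>=0 after going negative at step 17, time=5.1000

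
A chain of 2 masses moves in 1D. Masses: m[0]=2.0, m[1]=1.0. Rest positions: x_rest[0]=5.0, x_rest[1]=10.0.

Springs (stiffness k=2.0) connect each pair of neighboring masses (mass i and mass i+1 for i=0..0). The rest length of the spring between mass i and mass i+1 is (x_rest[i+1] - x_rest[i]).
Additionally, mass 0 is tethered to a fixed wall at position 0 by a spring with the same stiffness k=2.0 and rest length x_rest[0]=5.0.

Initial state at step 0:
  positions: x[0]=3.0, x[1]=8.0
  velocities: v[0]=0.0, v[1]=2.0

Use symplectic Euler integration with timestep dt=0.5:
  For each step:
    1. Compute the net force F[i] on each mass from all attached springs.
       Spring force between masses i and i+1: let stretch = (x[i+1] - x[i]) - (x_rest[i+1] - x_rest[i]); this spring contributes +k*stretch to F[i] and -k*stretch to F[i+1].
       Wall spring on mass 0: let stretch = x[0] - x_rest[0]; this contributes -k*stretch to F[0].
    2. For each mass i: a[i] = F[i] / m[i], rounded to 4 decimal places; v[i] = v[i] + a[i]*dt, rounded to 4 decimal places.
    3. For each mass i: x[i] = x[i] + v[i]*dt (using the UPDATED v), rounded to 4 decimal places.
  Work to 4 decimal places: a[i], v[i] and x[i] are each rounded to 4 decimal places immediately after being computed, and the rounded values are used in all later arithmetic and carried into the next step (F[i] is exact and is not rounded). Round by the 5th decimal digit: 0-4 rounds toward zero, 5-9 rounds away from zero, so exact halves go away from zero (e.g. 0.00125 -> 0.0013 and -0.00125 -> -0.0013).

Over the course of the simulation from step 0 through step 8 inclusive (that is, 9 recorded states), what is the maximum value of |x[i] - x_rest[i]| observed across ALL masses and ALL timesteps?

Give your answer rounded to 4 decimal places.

Answer: 3.4981

Derivation:
Step 0: x=[3.0000 8.0000] v=[0.0000 2.0000]
Step 1: x=[3.5000 9.0000] v=[1.0000 2.0000]
Step 2: x=[4.5000 9.7500] v=[2.0000 1.5000]
Step 3: x=[5.6875 10.3750] v=[2.3750 1.2500]
Step 4: x=[6.6250 11.1563] v=[1.8750 1.5625]
Step 5: x=[7.0391 12.1719] v=[0.8282 2.0312]
Step 6: x=[6.9766 13.1211] v=[-0.1250 1.8984]
Step 7: x=[6.7061 13.4981] v=[-0.5411 0.7539]
Step 8: x=[6.4570 12.9791] v=[-0.4982 -1.0381]
Max displacement = 3.4981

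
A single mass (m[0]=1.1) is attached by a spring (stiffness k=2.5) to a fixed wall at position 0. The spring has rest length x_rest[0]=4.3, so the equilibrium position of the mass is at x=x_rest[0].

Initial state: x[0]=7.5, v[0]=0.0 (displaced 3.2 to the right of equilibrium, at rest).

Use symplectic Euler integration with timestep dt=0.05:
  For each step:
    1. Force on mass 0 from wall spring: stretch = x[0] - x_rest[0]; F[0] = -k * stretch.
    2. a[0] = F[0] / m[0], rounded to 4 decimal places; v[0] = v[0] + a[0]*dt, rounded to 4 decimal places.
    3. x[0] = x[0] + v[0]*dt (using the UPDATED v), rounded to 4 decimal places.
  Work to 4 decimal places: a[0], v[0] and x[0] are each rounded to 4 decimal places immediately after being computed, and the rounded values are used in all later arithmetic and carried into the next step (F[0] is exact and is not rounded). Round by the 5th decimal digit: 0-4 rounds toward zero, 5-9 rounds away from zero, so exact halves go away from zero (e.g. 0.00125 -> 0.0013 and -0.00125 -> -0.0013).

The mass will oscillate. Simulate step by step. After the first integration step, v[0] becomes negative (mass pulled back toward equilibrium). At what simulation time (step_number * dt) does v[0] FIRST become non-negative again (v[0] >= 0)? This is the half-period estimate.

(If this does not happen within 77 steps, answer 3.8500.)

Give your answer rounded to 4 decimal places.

Answer: 2.1000

Derivation:
Step 0: x=[7.5000] v=[0.0000]
Step 1: x=[7.4818] v=[-0.3636]
Step 2: x=[7.4455] v=[-0.7252]
Step 3: x=[7.3914] v=[-1.0826]
Step 4: x=[7.3197] v=[-1.4339]
Step 5: x=[7.2308] v=[-1.7771]
Step 6: x=[7.1253] v=[-2.1101]
Step 7: x=[7.0037] v=[-2.4312]
Step 8: x=[6.8668] v=[-2.7384]
Step 9: x=[6.7153] v=[-3.0301]
Step 10: x=[6.5501] v=[-3.3046]
Step 11: x=[6.3721] v=[-3.5603]
Step 12: x=[6.1823] v=[-3.7958]
Step 13: x=[5.9818] v=[-4.0097]
Step 14: x=[5.7718] v=[-4.2008]
Step 15: x=[5.5534] v=[-4.3681]
Step 16: x=[5.3279] v=[-4.5105]
Step 17: x=[5.0965] v=[-4.6273]
Step 18: x=[4.8606] v=[-4.7178]
Step 19: x=[4.6215] v=[-4.7815]
Step 20: x=[4.3806] v=[-4.8180]
Step 21: x=[4.1392] v=[-4.8272]
Step 22: x=[3.8988] v=[-4.8089]
Step 23: x=[3.6606] v=[-4.7633]
Step 24: x=[3.4261] v=[-4.6906]
Step 25: x=[3.1965] v=[-4.5913]
Step 26: x=[2.9732] v=[-4.4659]
Step 27: x=[2.7574] v=[-4.3151]
Step 28: x=[2.5504] v=[-4.1398]
Step 29: x=[2.3534] v=[-3.9410]
Step 30: x=[2.1674] v=[-3.7198]
Step 31: x=[1.9935] v=[-3.4775]
Step 32: x=[1.8327] v=[-3.2154]
Step 33: x=[1.6860] v=[-2.9350]
Step 34: x=[1.5541] v=[-2.6380]
Step 35: x=[1.4378] v=[-2.3260]
Step 36: x=[1.3378] v=[-2.0008]
Step 37: x=[1.2546] v=[-1.6642]
Step 38: x=[1.1887] v=[-1.3181]
Step 39: x=[1.1405] v=[-0.9645]
Step 40: x=[1.1102] v=[-0.6055]
Step 41: x=[1.0981] v=[-0.2430]
Step 42: x=[1.1041] v=[0.1209]
First v>=0 after going negative at step 42, time=2.1000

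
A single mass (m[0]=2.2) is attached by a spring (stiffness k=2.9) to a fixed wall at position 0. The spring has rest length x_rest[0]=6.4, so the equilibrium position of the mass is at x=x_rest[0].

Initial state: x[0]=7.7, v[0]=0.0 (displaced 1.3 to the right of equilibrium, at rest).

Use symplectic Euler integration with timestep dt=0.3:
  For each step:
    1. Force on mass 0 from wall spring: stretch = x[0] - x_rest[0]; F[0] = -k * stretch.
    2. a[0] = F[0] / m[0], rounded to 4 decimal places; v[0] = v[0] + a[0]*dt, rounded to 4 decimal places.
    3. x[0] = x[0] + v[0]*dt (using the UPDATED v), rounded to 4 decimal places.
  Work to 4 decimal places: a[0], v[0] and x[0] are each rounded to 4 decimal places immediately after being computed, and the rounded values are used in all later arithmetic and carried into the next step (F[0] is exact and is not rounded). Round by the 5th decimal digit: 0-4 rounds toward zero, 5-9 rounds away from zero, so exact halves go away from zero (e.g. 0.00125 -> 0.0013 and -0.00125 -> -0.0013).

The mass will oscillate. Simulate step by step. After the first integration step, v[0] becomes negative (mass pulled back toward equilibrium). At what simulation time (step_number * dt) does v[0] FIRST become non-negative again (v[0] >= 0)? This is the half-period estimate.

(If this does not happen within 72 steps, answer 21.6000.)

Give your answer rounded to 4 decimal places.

Step 0: x=[7.7000] v=[0.0000]
Step 1: x=[7.5458] v=[-0.5141]
Step 2: x=[7.2556] v=[-0.9672]
Step 3: x=[6.8640] v=[-1.3055]
Step 4: x=[6.4173] v=[-1.4890]
Step 5: x=[5.9686] v=[-1.4958]
Step 6: x=[5.5710] v=[-1.3252]
Step 7: x=[5.2718] v=[-0.9974]
Step 8: x=[5.1064] v=[-0.5512]
Step 9: x=[5.0945] v=[-0.0396]
Step 10: x=[5.2375] v=[0.4767]
First v>=0 after going negative at step 10, time=3.0000

Answer: 3.0000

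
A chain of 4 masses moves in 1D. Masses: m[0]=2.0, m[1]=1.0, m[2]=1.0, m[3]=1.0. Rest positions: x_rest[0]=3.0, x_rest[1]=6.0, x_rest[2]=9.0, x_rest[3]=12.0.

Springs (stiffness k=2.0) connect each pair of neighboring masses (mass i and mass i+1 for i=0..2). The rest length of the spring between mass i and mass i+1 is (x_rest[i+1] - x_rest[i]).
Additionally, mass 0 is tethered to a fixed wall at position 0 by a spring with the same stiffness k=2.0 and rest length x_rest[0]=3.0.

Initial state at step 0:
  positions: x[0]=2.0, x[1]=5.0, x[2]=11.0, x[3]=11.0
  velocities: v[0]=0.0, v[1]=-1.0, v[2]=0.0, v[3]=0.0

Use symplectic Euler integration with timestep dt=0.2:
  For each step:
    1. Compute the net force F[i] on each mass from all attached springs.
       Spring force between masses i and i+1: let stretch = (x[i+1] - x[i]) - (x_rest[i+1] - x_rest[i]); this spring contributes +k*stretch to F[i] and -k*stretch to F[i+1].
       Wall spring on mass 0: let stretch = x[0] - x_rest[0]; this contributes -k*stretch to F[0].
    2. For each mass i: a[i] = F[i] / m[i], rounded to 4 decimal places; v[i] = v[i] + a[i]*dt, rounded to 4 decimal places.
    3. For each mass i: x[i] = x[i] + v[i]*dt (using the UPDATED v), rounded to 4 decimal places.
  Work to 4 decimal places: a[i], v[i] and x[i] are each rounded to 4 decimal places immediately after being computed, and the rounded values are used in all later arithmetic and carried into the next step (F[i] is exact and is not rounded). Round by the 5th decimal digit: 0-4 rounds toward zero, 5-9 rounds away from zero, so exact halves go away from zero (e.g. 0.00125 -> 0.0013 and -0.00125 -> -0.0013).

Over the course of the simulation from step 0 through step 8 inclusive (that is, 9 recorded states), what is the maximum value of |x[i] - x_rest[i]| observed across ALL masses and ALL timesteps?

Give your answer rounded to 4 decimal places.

Step 0: x=[2.0000 5.0000 11.0000 11.0000] v=[0.0000 -1.0000 0.0000 0.0000]
Step 1: x=[2.0400 5.0400 10.5200 11.2400] v=[0.2000 0.2000 -2.4000 1.2000]
Step 2: x=[2.1184 5.2784 9.6592 11.6624] v=[0.3920 1.1920 -4.3040 2.1120]
Step 3: x=[2.2385 5.6145 8.6082 12.1645] v=[0.6003 1.6803 -5.2550 2.5107]
Step 4: x=[2.4041 5.9200 7.6022 12.6221] v=[0.8278 1.5274 -5.0300 2.2882]
Step 5: x=[2.6141 6.0788 6.8632 12.9181] v=[1.0502 0.7939 -3.6949 1.4802]
Step 6: x=[2.8582 6.0232 6.5459 12.9697] v=[1.2203 -0.2782 -1.5867 0.2582]
Step 7: x=[3.1145 5.7562 6.7006 12.7474] v=[1.2817 -1.3351 0.7737 -1.1113]
Step 8: x=[3.3519 5.3534 7.2635 12.2814] v=[1.1871 -2.0140 2.8147 -2.3300]
Max displacement = 2.4541

Answer: 2.4541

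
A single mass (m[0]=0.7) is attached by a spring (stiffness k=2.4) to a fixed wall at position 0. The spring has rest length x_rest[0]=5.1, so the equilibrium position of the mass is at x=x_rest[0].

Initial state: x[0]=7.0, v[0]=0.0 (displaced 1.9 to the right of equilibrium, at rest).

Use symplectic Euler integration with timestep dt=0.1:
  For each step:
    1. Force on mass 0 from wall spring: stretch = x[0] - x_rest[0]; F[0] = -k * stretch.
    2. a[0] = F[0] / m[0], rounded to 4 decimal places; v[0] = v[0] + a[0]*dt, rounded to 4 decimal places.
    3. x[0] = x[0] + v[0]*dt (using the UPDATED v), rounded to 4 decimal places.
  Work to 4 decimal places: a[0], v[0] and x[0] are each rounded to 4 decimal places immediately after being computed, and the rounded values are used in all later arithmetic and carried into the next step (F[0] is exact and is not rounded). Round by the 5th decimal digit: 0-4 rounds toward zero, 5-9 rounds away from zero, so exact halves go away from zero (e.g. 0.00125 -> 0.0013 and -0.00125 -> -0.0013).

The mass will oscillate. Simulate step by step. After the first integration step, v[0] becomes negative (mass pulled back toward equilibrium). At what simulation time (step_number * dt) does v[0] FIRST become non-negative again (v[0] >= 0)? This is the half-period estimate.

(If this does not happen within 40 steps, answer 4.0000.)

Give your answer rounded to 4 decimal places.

Answer: 1.7000

Derivation:
Step 0: x=[7.0000] v=[0.0000]
Step 1: x=[6.9349] v=[-0.6514]
Step 2: x=[6.8069] v=[-1.2805]
Step 3: x=[6.6203] v=[-1.8657]
Step 4: x=[6.3816] v=[-2.3870]
Step 5: x=[6.0990] v=[-2.8264]
Step 6: x=[5.7821] v=[-3.1689]
Step 7: x=[5.4418] v=[-3.4028]
Step 8: x=[5.0898] v=[-3.5200]
Step 9: x=[4.7382] v=[-3.5165]
Step 10: x=[4.3990] v=[-3.3925]
Step 11: x=[4.0838] v=[-3.1522]
Step 12: x=[3.8034] v=[-2.8038]
Step 13: x=[3.5675] v=[-2.3593]
Step 14: x=[3.3841] v=[-1.8339]
Step 15: x=[3.2595] v=[-1.2456]
Step 16: x=[3.1980] v=[-0.6146]
Step 17: x=[3.2018] v=[0.0375]
First v>=0 after going negative at step 17, time=1.7000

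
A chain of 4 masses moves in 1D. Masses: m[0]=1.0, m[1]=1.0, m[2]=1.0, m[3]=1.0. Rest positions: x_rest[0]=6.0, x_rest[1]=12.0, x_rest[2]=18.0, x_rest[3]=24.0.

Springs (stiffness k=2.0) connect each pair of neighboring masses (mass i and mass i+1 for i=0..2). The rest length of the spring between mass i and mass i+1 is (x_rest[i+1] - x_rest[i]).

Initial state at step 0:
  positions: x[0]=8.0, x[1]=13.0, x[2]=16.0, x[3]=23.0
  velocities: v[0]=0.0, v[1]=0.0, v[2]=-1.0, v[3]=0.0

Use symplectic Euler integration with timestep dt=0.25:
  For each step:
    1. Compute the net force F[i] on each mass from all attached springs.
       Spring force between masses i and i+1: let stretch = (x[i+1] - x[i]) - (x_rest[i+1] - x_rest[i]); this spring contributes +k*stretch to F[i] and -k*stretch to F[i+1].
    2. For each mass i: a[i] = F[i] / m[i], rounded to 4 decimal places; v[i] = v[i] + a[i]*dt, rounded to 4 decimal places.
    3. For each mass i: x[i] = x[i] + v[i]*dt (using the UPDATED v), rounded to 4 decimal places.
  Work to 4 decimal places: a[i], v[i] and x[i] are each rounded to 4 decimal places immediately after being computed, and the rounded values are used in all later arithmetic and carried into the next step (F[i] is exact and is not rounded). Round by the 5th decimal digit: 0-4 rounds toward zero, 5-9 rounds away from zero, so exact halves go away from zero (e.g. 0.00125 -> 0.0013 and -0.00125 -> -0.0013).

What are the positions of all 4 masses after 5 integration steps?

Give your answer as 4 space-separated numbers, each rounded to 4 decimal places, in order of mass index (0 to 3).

Answer: 5.8811 11.5005 18.6914 22.6769

Derivation:
Step 0: x=[8.0000 13.0000 16.0000 23.0000] v=[0.0000 0.0000 -1.0000 0.0000]
Step 1: x=[7.8750 12.7500 16.2500 22.8750] v=[-0.5000 -1.0000 1.0000 -0.5000]
Step 2: x=[7.6094 12.3281 16.8906 22.6719] v=[-1.0625 -1.6875 2.5625 -0.8125]
Step 3: x=[7.1836 11.8867 17.6836 22.4961] v=[-1.7032 -1.7656 3.1719 -0.7032]
Step 4: x=[6.5957 11.5820 18.3535 22.4687] v=[-2.3517 -1.2187 2.6797 -0.1095]
Step 5: x=[5.8811 11.5005 18.6914 22.6769] v=[-2.8586 -0.3261 1.3516 0.8329]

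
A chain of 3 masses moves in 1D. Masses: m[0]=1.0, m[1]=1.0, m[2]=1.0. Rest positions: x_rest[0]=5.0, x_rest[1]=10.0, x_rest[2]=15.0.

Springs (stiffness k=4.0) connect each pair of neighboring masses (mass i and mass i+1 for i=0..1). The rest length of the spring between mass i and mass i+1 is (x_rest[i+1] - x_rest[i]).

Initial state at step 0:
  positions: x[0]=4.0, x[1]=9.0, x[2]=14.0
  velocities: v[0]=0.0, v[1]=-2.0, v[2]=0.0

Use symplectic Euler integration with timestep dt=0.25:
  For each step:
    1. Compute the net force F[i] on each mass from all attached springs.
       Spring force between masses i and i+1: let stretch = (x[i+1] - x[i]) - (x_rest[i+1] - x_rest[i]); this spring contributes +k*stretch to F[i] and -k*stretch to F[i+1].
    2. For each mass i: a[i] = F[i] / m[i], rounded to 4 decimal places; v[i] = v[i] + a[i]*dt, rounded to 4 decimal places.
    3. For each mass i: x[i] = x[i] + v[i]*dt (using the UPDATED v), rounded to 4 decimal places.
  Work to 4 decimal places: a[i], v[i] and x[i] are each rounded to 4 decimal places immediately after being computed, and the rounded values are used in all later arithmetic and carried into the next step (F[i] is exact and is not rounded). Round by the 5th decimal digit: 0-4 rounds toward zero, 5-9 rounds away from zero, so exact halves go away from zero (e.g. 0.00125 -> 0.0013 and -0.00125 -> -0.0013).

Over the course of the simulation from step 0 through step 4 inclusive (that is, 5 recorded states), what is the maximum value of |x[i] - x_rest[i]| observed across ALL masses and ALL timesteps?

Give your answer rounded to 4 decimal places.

Answer: 1.7578

Derivation:
Step 0: x=[4.0000 9.0000 14.0000] v=[0.0000 -2.0000 0.0000]
Step 1: x=[4.0000 8.5000 14.0000] v=[0.0000 -2.0000 0.0000]
Step 2: x=[3.8750 8.2500 13.8750] v=[-0.5000 -1.0000 -0.5000]
Step 3: x=[3.5938 8.3125 13.5938] v=[-1.1250 0.2500 -1.1250]
Step 4: x=[3.2422 8.5157 13.2422] v=[-1.4063 0.8126 -1.4063]
Max displacement = 1.7578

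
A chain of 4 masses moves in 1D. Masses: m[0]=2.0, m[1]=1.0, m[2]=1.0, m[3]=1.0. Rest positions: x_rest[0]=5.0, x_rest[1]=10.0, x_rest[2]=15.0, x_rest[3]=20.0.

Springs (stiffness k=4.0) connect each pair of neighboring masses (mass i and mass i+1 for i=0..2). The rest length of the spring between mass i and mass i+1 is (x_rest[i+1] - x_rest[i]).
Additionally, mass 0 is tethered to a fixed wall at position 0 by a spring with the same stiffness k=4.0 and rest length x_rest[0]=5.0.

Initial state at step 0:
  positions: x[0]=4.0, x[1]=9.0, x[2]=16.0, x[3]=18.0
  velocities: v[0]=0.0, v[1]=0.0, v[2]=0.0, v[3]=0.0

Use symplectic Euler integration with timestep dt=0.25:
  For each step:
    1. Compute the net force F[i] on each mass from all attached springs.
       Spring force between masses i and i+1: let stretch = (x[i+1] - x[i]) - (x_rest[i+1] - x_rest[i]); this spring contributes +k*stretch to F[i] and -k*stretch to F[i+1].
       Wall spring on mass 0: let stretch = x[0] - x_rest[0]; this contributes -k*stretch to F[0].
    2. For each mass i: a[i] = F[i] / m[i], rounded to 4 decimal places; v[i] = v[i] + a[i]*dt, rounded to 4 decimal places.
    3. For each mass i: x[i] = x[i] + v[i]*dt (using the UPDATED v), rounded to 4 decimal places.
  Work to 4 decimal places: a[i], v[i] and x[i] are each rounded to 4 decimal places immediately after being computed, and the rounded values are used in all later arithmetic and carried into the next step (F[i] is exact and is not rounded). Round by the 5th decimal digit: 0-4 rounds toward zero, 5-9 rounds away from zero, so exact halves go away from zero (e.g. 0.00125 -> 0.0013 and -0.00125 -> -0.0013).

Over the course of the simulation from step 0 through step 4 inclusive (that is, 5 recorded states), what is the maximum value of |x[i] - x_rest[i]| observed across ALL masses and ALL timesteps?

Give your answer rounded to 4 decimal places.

Answer: 2.5390

Derivation:
Step 0: x=[4.0000 9.0000 16.0000 18.0000] v=[0.0000 0.0000 0.0000 0.0000]
Step 1: x=[4.1250 9.5000 14.7500 18.7500] v=[0.5000 2.0000 -5.0000 3.0000]
Step 2: x=[4.4063 9.9688 13.1875 19.7500] v=[1.1250 1.8750 -6.2500 4.0000]
Step 3: x=[4.8321 9.8516 12.4610 20.3594] v=[1.7031 -0.4688 -2.9062 2.4375]
Step 4: x=[5.2813 9.1319 13.0567 20.2442] v=[1.7968 -2.8789 2.3828 -0.4609]
Max displacement = 2.5390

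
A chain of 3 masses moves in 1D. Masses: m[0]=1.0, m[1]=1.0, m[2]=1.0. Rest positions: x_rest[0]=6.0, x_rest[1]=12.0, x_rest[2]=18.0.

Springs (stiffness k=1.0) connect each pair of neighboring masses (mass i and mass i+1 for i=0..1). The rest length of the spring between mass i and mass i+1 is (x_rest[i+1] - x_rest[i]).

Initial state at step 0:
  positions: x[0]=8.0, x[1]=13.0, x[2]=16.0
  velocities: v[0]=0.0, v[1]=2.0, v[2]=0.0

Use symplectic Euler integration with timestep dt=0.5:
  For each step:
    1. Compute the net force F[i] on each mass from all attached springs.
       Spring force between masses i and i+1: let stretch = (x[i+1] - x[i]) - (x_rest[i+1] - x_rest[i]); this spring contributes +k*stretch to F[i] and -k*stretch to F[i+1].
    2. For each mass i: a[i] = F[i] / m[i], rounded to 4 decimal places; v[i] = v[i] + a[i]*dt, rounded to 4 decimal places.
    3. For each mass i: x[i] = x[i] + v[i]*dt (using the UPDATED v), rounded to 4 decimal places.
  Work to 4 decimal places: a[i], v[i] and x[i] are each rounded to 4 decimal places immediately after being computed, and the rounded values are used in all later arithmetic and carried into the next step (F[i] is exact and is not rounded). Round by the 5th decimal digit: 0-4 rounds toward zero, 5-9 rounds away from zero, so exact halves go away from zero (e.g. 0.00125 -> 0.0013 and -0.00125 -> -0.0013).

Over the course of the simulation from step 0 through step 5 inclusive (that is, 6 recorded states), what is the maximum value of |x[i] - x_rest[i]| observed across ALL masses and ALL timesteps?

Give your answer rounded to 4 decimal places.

Step 0: x=[8.0000 13.0000 16.0000] v=[0.0000 2.0000 0.0000]
Step 1: x=[7.7500 13.5000 16.7500] v=[-0.5000 1.0000 1.5000]
Step 2: x=[7.4375 13.3750 18.1875] v=[-0.6250 -0.2500 2.8750]
Step 3: x=[7.1094 12.9688 19.9219] v=[-0.6563 -0.8125 3.4688]
Step 4: x=[6.7461 12.8360 21.4181] v=[-0.7266 -0.2657 2.9923]
Step 5: x=[6.4053 13.3262 22.2688] v=[-0.6817 0.9804 1.7013]
Max displacement = 4.2688

Answer: 4.2688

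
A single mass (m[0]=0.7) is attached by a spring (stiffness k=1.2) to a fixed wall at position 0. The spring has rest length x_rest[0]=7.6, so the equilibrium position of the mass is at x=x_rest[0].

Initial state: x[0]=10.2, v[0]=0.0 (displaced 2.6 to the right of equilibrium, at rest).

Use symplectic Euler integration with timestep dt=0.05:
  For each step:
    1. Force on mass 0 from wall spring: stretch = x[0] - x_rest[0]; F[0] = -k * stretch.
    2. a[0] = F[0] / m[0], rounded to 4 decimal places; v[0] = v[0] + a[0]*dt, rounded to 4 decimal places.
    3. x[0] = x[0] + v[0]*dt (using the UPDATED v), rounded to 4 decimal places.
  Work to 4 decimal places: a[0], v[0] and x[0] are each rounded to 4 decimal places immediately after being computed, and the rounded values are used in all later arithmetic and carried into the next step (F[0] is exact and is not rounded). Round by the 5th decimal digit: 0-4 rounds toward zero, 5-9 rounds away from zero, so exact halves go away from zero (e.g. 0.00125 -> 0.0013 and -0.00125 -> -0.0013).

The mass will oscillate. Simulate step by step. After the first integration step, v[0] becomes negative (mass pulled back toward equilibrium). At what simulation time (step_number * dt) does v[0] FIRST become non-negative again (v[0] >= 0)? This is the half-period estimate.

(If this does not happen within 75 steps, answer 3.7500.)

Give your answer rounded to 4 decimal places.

Step 0: x=[10.2000] v=[0.0000]
Step 1: x=[10.1889] v=[-0.2229]
Step 2: x=[10.1667] v=[-0.4448]
Step 3: x=[10.1335] v=[-0.6648]
Step 4: x=[10.0894] v=[-0.8820]
Step 5: x=[10.0346] v=[-1.0954]
Step 6: x=[9.9694] v=[-1.3041]
Step 7: x=[9.8940] v=[-1.5072]
Step 8: x=[9.8088] v=[-1.7038]
Step 9: x=[9.7141] v=[-1.8931]
Step 10: x=[9.6104] v=[-2.0743]
Step 11: x=[9.4981] v=[-2.2466]
Step 12: x=[9.3776] v=[-2.4093]
Step 13: x=[9.2495] v=[-2.5617]
Step 14: x=[9.1143] v=[-2.7031]
Step 15: x=[8.9727] v=[-2.8329]
Step 16: x=[8.8252] v=[-2.9506]
Step 17: x=[8.6724] v=[-3.0556]
Step 18: x=[8.5150] v=[-3.1475]
Step 19: x=[8.3537] v=[-3.2259]
Step 20: x=[8.1892] v=[-3.2905]
Step 21: x=[8.0222] v=[-3.3410]
Step 22: x=[7.8533] v=[-3.3772]
Step 23: x=[7.6834] v=[-3.3989]
Step 24: x=[7.5131] v=[-3.4061]
Step 25: x=[7.3432] v=[-3.3987]
Step 26: x=[7.1744] v=[-3.3767]
Step 27: x=[7.0074] v=[-3.3402]
Step 28: x=[6.8429] v=[-3.2894]
Step 29: x=[6.6817] v=[-3.2245]
Step 30: x=[6.5244] v=[-3.1458]
Step 31: x=[6.3717] v=[-3.0536]
Step 32: x=[6.2243] v=[-2.9483]
Step 33: x=[6.0828] v=[-2.8304]
Step 34: x=[5.9478] v=[-2.7004]
Step 35: x=[5.8199] v=[-2.5588]
Step 36: x=[5.6996] v=[-2.4062]
Step 37: x=[5.5874] v=[-2.2433]
Step 38: x=[5.4839] v=[-2.0708]
Step 39: x=[5.3894] v=[-1.8894]
Step 40: x=[5.3044] v=[-1.6999]
Step 41: x=[5.2292] v=[-1.5031]
Step 42: x=[5.1642] v=[-1.2999]
Step 43: x=[5.1096] v=[-1.0911]
Step 44: x=[5.0657] v=[-0.8776]
Step 45: x=[5.0327] v=[-0.6604]
Step 46: x=[5.0107] v=[-0.4403]
Step 47: x=[4.9998] v=[-0.2184]
Step 48: x=[5.0000] v=[0.0045]
First v>=0 after going negative at step 48, time=2.4000

Answer: 2.4000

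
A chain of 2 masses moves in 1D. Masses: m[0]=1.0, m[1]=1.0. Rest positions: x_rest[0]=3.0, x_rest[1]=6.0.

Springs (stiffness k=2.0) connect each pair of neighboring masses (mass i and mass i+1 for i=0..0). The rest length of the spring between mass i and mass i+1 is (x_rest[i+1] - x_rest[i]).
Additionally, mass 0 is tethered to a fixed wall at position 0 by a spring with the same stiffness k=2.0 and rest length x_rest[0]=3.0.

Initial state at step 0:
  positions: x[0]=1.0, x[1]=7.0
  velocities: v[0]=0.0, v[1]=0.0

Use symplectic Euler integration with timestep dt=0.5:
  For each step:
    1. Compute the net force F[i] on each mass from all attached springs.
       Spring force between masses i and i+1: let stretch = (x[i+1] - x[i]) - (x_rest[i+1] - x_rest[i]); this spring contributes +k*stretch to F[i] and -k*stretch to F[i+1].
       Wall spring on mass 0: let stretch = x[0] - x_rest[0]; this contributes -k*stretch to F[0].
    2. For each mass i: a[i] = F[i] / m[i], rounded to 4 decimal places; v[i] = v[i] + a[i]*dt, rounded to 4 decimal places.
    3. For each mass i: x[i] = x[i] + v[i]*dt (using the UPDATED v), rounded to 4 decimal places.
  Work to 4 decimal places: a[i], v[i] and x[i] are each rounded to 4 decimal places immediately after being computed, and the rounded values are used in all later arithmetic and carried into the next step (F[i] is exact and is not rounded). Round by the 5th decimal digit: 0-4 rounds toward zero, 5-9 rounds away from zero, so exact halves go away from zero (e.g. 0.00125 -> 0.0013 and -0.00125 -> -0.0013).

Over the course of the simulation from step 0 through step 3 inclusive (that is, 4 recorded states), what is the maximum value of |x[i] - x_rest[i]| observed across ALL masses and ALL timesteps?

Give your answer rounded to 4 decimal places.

Step 0: x=[1.0000 7.0000] v=[0.0000 0.0000]
Step 1: x=[3.5000 5.5000] v=[5.0000 -3.0000]
Step 2: x=[5.2500 4.5000] v=[3.5000 -2.0000]
Step 3: x=[4.0000 5.3750] v=[-2.5000 1.7500]
Max displacement = 2.2500

Answer: 2.2500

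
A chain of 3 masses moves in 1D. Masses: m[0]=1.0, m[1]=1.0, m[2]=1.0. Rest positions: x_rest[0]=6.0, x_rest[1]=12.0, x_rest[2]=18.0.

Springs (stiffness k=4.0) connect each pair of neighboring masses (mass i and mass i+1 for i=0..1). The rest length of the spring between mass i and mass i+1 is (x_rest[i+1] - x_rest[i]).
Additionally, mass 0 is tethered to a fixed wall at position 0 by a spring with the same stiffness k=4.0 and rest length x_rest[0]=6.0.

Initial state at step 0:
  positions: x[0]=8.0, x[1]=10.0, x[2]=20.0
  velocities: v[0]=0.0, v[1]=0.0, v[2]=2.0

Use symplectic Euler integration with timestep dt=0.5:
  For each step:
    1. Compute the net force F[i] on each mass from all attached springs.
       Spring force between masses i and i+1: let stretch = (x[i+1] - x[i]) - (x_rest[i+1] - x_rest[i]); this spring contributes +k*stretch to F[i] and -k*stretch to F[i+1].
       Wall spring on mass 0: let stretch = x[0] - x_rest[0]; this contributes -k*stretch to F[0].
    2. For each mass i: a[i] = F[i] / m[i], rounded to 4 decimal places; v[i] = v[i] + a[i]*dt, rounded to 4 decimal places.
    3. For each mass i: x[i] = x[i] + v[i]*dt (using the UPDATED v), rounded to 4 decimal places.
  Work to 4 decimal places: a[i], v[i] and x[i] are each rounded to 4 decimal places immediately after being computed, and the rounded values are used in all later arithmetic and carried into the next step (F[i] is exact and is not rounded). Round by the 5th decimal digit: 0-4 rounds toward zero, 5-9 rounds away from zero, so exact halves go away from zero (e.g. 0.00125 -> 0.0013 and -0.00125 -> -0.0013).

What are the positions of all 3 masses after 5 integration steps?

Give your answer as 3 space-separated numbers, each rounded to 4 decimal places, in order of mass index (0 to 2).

Step 0: x=[8.0000 10.0000 20.0000] v=[0.0000 0.0000 2.0000]
Step 1: x=[2.0000 18.0000 17.0000] v=[-12.0000 16.0000 -6.0000]
Step 2: x=[10.0000 9.0000 21.0000] v=[16.0000 -18.0000 8.0000]
Step 3: x=[7.0000 13.0000 19.0000] v=[-6.0000 8.0000 -4.0000]
Step 4: x=[3.0000 17.0000 17.0000] v=[-8.0000 8.0000 -4.0000]
Step 5: x=[10.0000 7.0000 21.0000] v=[14.0000 -20.0000 8.0000]

Answer: 10.0000 7.0000 21.0000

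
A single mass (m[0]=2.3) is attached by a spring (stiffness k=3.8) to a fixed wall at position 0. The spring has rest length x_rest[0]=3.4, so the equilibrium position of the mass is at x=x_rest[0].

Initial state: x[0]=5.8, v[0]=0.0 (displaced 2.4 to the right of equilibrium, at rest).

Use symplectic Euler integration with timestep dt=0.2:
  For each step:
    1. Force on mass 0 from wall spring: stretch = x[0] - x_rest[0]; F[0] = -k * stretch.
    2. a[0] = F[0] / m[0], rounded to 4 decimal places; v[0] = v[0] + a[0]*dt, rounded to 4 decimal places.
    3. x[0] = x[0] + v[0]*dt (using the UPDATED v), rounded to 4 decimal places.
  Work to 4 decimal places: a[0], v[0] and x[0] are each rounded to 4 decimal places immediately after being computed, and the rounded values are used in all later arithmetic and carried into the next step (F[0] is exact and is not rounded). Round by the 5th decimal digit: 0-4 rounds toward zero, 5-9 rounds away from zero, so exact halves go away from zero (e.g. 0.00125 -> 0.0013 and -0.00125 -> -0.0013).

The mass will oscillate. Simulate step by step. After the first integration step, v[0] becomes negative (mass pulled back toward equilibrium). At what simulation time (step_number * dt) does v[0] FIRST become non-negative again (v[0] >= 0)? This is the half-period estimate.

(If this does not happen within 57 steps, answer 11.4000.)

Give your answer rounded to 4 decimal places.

Step 0: x=[5.8000] v=[0.0000]
Step 1: x=[5.6414] v=[-0.7930]
Step 2: x=[5.3347] v=[-1.5336]
Step 3: x=[4.9001] v=[-2.1729]
Step 4: x=[4.3664] v=[-2.6686]
Step 5: x=[3.7688] v=[-2.9879]
Step 6: x=[3.1468] v=[-3.1098]
Step 7: x=[2.5416] v=[-3.0261]
Step 8: x=[1.9931] v=[-2.7425]
Step 9: x=[1.5376] v=[-2.2776]
Step 10: x=[1.2052] v=[-1.6622]
Step 11: x=[1.0178] v=[-0.9370]
Step 12: x=[0.9878] v=[-0.1498]
Step 13: x=[1.1173] v=[0.6473]
First v>=0 after going negative at step 13, time=2.6000

Answer: 2.6000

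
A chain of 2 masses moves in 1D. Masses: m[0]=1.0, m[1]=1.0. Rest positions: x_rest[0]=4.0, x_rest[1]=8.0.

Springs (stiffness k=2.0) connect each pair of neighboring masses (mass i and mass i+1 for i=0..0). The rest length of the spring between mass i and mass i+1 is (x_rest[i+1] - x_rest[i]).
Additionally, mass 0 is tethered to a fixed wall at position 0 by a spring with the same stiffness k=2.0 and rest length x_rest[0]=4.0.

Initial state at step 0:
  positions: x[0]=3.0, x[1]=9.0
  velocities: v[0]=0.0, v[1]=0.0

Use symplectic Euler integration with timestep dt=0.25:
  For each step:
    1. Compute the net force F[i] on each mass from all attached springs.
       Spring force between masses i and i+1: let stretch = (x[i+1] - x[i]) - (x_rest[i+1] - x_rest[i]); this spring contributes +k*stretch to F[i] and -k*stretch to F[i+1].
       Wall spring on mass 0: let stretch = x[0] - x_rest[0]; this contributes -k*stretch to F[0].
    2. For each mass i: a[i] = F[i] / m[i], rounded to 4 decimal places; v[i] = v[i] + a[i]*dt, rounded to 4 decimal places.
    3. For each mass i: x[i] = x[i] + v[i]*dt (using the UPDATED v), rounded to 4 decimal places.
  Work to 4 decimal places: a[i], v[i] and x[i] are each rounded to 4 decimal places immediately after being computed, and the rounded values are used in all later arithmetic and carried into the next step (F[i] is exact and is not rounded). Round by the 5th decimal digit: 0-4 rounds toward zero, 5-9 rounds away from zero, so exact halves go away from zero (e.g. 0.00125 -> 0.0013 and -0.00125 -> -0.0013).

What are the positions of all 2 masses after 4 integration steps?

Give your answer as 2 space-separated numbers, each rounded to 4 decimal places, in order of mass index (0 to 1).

Step 0: x=[3.0000 9.0000] v=[0.0000 0.0000]
Step 1: x=[3.3750 8.7500] v=[1.5000 -1.0000]
Step 2: x=[4.0000 8.3281] v=[2.5000 -1.6875]
Step 3: x=[4.6660 7.8652] v=[2.6641 -1.8516]
Step 4: x=[5.1487 7.5024] v=[1.9307 -1.4512]

Answer: 5.1487 7.5024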